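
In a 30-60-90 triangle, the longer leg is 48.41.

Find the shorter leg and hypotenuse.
In a 30-60-90 triangle the sides are in ratio 1 : √3 : 2, so short leg = long leg/√3 and hypotenuse = 2·(short leg).
Short leg = 48.41/√3 ≈ 48.41/1.73205 ≈ 27.9495
Hypotenuse = 2·27.9495 ≈ 55.8991

Short leg = 27.95, Hypotenuse = 55.9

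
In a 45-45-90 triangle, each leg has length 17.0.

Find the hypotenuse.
In a 45-45-90 triangle the sides are in ratio 1 : 1 : √2, so hypotenuse = leg·√2.
Hypotenuse = 17.0·√2 ≈ 17.0·1.41421 ≈ 24.0416

Hypotenuse = 17.0√2 = 24.04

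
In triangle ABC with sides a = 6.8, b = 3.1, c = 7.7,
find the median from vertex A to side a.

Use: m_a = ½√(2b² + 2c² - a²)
m_a = ½√(2·3.1² + 2·7.7² − 6.8²) = ½√(2·9.61 + 2·59.29 − 46.24) = ½√(19.22 + 118.58 − 46.24) = ½√91.56
√91.56 ≈ 9.5687, so m_a ≈ 4.78435

m_a = 4.784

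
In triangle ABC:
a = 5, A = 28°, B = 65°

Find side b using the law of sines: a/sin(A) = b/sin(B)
a/sin(A) = b/sin(B)  ⇒  b = a·sin(B)/sin(A) = 5·sin(65°)/sin(28°)
sin(65°) ≈ 0.906308, sin(28°) ≈ 0.469472
b ≈ 5·0.906308/0.469472 ≈ 4.53154/0.469472 ≈ 9.65242

b = 9.652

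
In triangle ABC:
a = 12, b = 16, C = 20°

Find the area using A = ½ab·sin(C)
A = ½·a·b·sin(C) = ½·12·16·sin(20°)
sin(20°) ≈ 0.34202
A ≈ ½·192·0.34202 = 96·0.34202 ≈ 32.8339

Area = 32.83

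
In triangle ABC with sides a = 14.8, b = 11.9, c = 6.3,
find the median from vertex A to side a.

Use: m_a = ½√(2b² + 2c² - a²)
m_a = ½√(2·11.9² + 2·6.3² − 14.8²) = ½√(2·141.61 + 2·39.69 − 219.04) = ½√(283.22 + 79.38 − 219.04) = ½√143.56
√143.56 ≈ 11.9817, so m_a ≈ 5.99083

m_a = 5.991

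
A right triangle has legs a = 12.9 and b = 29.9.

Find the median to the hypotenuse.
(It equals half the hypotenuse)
Hypotenuse c = √(a² + b²) = √(166.41 + 894.01) = √1060.42 ≈ 32.5641
Median to hypotenuse = c/2 ≈ 32.5641/2 ≈ 16.282

Median = 16.28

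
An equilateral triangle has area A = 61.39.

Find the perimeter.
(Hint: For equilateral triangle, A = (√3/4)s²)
A = (√3/4)s²  ⇒  s² = 4A/√3 = 4·61.39/√3 = 245.56/1.73205 ≈ 141.774
s ≈ √141.774 ≈ 11.9069
Perimeter = 3s ≈ 3·11.9069 ≈ 35.7207

Perimeter = 35.72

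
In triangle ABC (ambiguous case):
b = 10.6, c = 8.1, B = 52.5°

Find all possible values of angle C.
b/sin(B) = c/sin(C)  ⇒  sin(C) = c·sin(B)/b = 8.1·sin(52.5°)/10.6
sin(52.5°) ≈ 0.793353
sin(C) ≈ 8.1·0.793353/10.6 ≈ 6.42616/10.6 ≈ 0.606242
Candidate 1: C₁ = arcsin(0.606242) ≈ 37.3182°  →  A = 180° − 52.5° − 37.3182° ≈ 90.1818° > 0, valid
Candidate 2: C₂ = 180° − C₁ ≈ 142.682°  →  A = 180° − 52.5° − 142.682° ≈ -15.1818° ≤ 0, not a valid triangle

C = 37.32° (one solution)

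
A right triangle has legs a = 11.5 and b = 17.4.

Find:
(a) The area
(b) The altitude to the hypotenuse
(a) The legs are perpendicular, so Area = ½·a·b = ½·11.5·17.4 = ½·200.1 = 100.05
(b) Hypotenuse c = √(a² + b²) = √(132.25 + 302.76) = √435.01 ≈ 20.8569
    Area = ½·c·h_c  ⇒  h_c = 2·Area/c = 200.1/20.8569 ≈ 9.59395

Area = 100.05, h_c = 9.594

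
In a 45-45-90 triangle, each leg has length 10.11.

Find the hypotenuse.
In a 45-45-90 triangle the sides are in ratio 1 : 1 : √2, so hypotenuse = leg·√2.
Hypotenuse = 10.11·√2 ≈ 10.11·1.41421 ≈ 14.2977

Hypotenuse = 10.11√2 = 14.3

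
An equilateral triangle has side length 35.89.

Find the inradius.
r = Area/s with s the semi-perimeter.
Area = (√3/4)·35.89² = (√3/4)·1288.0921 ≈ 0.433013·1288.0921 ≈ 557.76
s = 3·35.89/2 = 53.835
r ≈ 557.76/53.835 ≈ 10.3606
(Equivalently r = side/(2√3) = 35.89/3.4641 ≈ 10.3606.)

r = 10.36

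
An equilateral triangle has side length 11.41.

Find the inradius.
r = Area/s with s the semi-perimeter.
Area = (√3/4)·11.41² = (√3/4)·130.1881 ≈ 0.433013·130.1881 ≈ 56.3731
s = 3·11.41/2 = 17.115
r ≈ 56.3731/17.115 ≈ 3.29378
(Equivalently r = side/(2√3) = 11.41/3.4641 ≈ 3.29378.)

r = 3.294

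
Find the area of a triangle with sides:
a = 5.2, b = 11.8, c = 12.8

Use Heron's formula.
s = (5.2 + 11.8 + 12.8)/2 = 29.8/2 = 14.9
s − a = 9.7, s − b = 3.1, s − c = 2.1
s(s−a)(s−b)(s−c) = 14.9·9.7·3.1·2.1 ≈ 940.89
Area = √940.89 ≈ 30.6739

Area = 30.67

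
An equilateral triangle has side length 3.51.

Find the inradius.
r = Area/s with s the semi-perimeter.
Area = (√3/4)·3.51² = (√3/4)·12.3201 ≈ 0.433013·12.3201 ≈ 5.33476
s = 3·3.51/2 = 5.265
r ≈ 5.33476/5.265 ≈ 1.01325
(Equivalently r = side/(2√3) = 3.51/3.4641 ≈ 1.01325.)

r = 1.013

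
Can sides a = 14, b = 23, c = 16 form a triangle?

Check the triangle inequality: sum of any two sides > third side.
a + b vs c: 14 + 23 = 37 > 16  ✓
a + c vs b: 14 + 16 = 30 > 23  ✓
b + c vs a: 23 + 16 = 39 > 14  ✓

Yes, triangle inequality satisfied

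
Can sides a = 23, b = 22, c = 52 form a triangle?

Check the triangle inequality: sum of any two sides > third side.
a + b vs c: 23 + 22 = 45 ≤ 52  ✗
a + c vs b: 23 + 52 = 75 > 22  ✓
b + c vs a: 22 + 52 = 74 > 23  ✓

No: 23 + 22 = 45 is not > 52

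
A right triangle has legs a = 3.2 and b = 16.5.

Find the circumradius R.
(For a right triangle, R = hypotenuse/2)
Hypotenuse c = √(a² + b²) = √(10.24 + 272.25) = √282.49 ≈ 16.8074
R = c/2 ≈ 16.8074/2 ≈ 8.40372

R = 8.404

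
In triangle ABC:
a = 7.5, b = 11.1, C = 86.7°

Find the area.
Two sides and the included angle (SAS): A = ½·a·b·sin(C) = ½·7.5·11.1·sin(86.7°)
sin(86.7°) ≈ 0.998342
A ≈ ½·83.25·0.998342 = 41.625·0.998342 ≈ 41.556

Area = 41.56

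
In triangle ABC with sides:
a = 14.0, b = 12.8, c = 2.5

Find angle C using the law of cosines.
c² = a² + b² − 2ab·cos(C)  ⇒  cos(C) = (a² + b² − c²)/(2ab)
cos(C) = (14.0² + 12.8² − 2.5²)/(2·14.0·12.8) = (196 + 163.84 − 6.25)/358.4 = 353.59/358.4 ≈ 0.986579
C = arccos(0.986579) ≈ 9.39752°

C = 9.398°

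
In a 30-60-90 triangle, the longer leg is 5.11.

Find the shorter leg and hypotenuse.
In a 30-60-90 triangle the sides are in ratio 1 : √3 : 2, so short leg = long leg/√3 and hypotenuse = 2·(short leg).
Short leg = 5.11/√3 ≈ 5.11/1.73205 ≈ 2.95026
Hypotenuse = 2·2.95026 ≈ 5.90052

Short leg = 2.95, Hypotenuse = 5.901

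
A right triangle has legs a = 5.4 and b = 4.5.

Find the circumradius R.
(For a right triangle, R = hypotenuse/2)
Hypotenuse c = √(a² + b²) = √(29.16 + 20.25) = √49.41 ≈ 7.02922
R = c/2 ≈ 7.02922/2 ≈ 3.51461

R = 3.515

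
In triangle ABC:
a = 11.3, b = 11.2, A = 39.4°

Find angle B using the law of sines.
a/sin(A) = b/sin(B)  ⇒  sin(B) = b·sin(A)/a = 11.2·sin(39.4°)/11.3
sin(39.4°) ≈ 0.634731
sin(B) ≈ 11.2·0.634731/11.3 ≈ 7.10898/11.3 ≈ 0.629113
B = arcsin(0.629113) ≈ 38.9847°
(Since b ≤ a we need B ≤ A, so the obtuse alternative 180° − 38.9847° ≈ 141.015° is rejected.)

B = 38.98°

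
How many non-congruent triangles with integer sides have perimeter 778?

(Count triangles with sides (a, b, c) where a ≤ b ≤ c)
Let a ≤ b ≤ c with a + b + c = 778. The only binding inequality is a + b > c, i.e. 778 − c > c, so c < 778/2; and c ≥ 778/3 since c is the largest side.
So 260 ≤ c ≤ 388. For each c, b runs from ⌈(778 − c)/2⌉ up to c (then a = 778 − b − c satisfies 1 ≤ a ≤ b automatically), giving c − ⌈(778 − c)/2⌉ + 1 choices.
Summing over c: 2 + 3 + 5 + 6 + … + 192 + 194  (129 terms, c = 260, …, 388) = 12610
Check (closed form: nearest integer to p²/48 for even p, (p+3)²/48 for odd p): 778²/48 = 605284/48 ≈ 12610.08 → 12610

12610 triangles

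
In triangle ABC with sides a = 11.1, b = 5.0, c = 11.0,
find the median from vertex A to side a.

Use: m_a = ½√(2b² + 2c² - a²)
m_a = ½√(2·5.0² + 2·11.0² − 11.1²) = ½√(2·25 + 2·121 − 123.21) = ½√(50 + 242 − 123.21) = ½√168.79
√168.79 ≈ 12.9919, so m_a ≈ 6.49596

m_a = 6.496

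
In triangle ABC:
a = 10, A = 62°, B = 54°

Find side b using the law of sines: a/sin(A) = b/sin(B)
a/sin(A) = b/sin(B)  ⇒  b = a·sin(B)/sin(A) = 10·sin(54°)/sin(62°)
sin(54°) ≈ 0.809017, sin(62°) ≈ 0.882948
b ≈ 10·0.809017/0.882948 ≈ 8.09017/0.882948 ≈ 9.16268

b = 9.163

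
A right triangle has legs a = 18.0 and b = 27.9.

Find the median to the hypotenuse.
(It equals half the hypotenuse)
Hypotenuse c = √(a² + b²) = √(324 + 778.41) = √1102.41 ≈ 33.2026
Median to hypotenuse = c/2 ≈ 33.2026/2 ≈ 16.6013

Median = 16.6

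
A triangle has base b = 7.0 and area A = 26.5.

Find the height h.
A = ½·b·h  ⇒  h = 2A/b = 2·26.5/7.0 = 53/7.0 ≈ 7.57143

h = 7.571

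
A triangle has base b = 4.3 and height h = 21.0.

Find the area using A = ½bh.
A = ½·b·h = ½·4.3·21.0 = ½·90.3 = 45.15

Area = 45.15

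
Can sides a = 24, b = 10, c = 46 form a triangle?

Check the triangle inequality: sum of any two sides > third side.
a + b vs c: 24 + 10 = 34 ≤ 46  ✗
a + c vs b: 24 + 46 = 70 > 10  ✓
b + c vs a: 10 + 46 = 56 > 24  ✓

No: 24 + 10 = 34 is not > 46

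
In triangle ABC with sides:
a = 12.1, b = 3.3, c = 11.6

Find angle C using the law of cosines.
c² = a² + b² − 2ab·cos(C)  ⇒  cos(C) = (a² + b² − c²)/(2ab)
cos(C) = (12.1² + 3.3² − 11.6²)/(2·12.1·3.3) = (146.41 + 10.89 − 134.56)/79.86 = 22.74/79.86 ≈ 0.284748
C = arccos(0.284748) ≈ 73.4562°

C = 73.46°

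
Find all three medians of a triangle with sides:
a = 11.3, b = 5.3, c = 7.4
Median formula: m_a = ½√(2b² + 2c² − a²) (and cyclically). a² = 127.69, b² = 28.09, c² = 54.76.
m_a = ½√(2·28.09 + 2·54.76 − 127.69) = ½√38.01 ≈ ½·6.16523 ≈ 3.08261
m_b = ½√(2·127.69 + 2·54.76 − 28.09) = ½√336.81 ≈ ½·18.3524 ≈ 9.17619
m_c = ½√(2·127.69 + 2·28.09 − 54.76) = ½√256.8 ≈ ½·16.025 ≈ 8.01249

m_a = 3.083, m_b = 9.176, m_c = 8.012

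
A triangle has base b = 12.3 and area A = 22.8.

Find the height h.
A = ½·b·h  ⇒  h = 2A/b = 2·22.8/12.3 = 45.6/12.3 ≈ 3.70732

h = 3.707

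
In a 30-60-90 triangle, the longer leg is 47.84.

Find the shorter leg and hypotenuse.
In a 30-60-90 triangle the sides are in ratio 1 : √3 : 2, so short leg = long leg/√3 and hypotenuse = 2·(short leg).
Short leg = 47.84/√3 ≈ 47.84/1.73205 ≈ 27.6204
Hypotenuse = 2·27.6204 ≈ 55.2409

Short leg = 27.62, Hypotenuse = 55.24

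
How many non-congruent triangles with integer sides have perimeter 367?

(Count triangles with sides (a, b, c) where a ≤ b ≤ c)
Let a ≤ b ≤ c with a + b + c = 367. The only binding inequality is a + b > c, i.e. 367 − c > c, so c < 367/2; and c ≥ 367/3 since c is the largest side.
So 123 ≤ c ≤ 183. For each c, b runs from ⌈(367 − c)/2⌉ up to c (then a = 367 − b − c satisfies 1 ≤ a ≤ b automatically), giving c − ⌈(367 − c)/2⌉ + 1 choices.
Summing over c: 2 + 3 + 5 + 6 + … + 90 + 92  (61 terms, c = 123, …, 183) = 2852
Check (closed form: nearest integer to p²/48 for even p, (p+3)²/48 for odd p): (367+3)²/48 = 370²/48 = 136900/48 ≈ 2852.08 → 2852

2852 triangles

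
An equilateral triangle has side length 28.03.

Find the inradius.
r = Area/s with s the semi-perimeter.
Area = (√3/4)·28.03² = (√3/4)·785.6809 ≈ 0.433013·785.6809 ≈ 340.21
s = 3·28.03/2 = 42.045
r ≈ 340.21/42.045 ≈ 8.09156
(Equivalently r = side/(2√3) = 28.03/3.4641 ≈ 8.09156.)

r = 8.092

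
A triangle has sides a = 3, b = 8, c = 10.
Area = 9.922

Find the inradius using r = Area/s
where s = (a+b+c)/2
s = (3 + 8 + 10)/2 = 21/2 = 10.5
r = Area/s = 9.922/10.5 ≈ 0.944952

r = 0.945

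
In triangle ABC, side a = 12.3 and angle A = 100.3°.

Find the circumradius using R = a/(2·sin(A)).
R = a/(2·sin(A)) = 12.3/(2·sin(100.3°))
sin(100.3°) ≈ 0.983885
R ≈ 12.3/(2·0.983885) = 12.3/1.96777 ≈ 6.25073

R = 6.251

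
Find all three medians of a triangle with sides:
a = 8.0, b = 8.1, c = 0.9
Median formula: m_a = ½√(2b² + 2c² − a²) (and cyclically). a² = 64, b² = 65.61, c² = 0.81.
m_a = ½√(2·65.61 + 2·0.81 − 64) = ½√68.84 ≈ ½·8.29699 ≈ 4.14849
m_b = ½√(2·64 + 2·0.81 − 65.61) = ½√64.01 ≈ ½·8.00062 ≈ 4.00031
m_c = ½√(2·64 + 2·65.61 − 0.81) = ½√258.41 ≈ ½·16.0751 ≈ 8.03757

m_a = 4.148, m_b = 4, m_c = 8.038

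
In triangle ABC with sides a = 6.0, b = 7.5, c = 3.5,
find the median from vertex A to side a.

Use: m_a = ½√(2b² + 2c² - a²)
m_a = ½√(2·7.5² + 2·3.5² − 6.0²) = ½√(2·56.25 + 2·12.25 − 36) = ½√(112.5 + 24.5 − 36) = ½√101
√101 ≈ 10.0499, so m_a ≈ 5.02494

m_a = 5.025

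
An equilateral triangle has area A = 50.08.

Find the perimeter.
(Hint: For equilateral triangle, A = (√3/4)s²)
A = (√3/4)s²  ⇒  s² = 4A/√3 = 4·50.08/√3 = 200.32/1.73205 ≈ 115.655
s ≈ √115.655 ≈ 10.7543
Perimeter = 3s ≈ 3·10.7543 ≈ 32.2629

Perimeter = 32.26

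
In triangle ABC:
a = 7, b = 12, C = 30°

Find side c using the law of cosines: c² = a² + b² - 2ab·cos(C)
c² = 7² + 12² − 2·7·12·cos(30°)
cos(30°) ≈ 0.866025
c² ≈ 49 + 144 − 168·(0.866025) ≈ 193 − 145.492 ≈ 47.5077
c ≈ √47.5077 ≈ 6.89259

c = 6.893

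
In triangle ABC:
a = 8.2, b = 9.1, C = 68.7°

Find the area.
Two sides and the included angle (SAS): A = ½·a·b·sin(C) = ½·8.2·9.1·sin(68.7°)
sin(68.7°) ≈ 0.931691
A ≈ ½·74.62·0.931691 = 37.31·0.931691 ≈ 34.7614

Area = 34.76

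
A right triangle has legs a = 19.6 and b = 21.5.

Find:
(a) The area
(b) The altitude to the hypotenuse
(a) The legs are perpendicular, so Area = ½·a·b = ½·19.6·21.5 = ½·421.4 = 210.7
(b) Hypotenuse c = √(a² + b²) = √(384.16 + 462.25) = √846.41 ≈ 29.0931
    Area = ½·c·h_c  ⇒  h_c = 2·Area/c = 421.4/29.0931 ≈ 14.4845

Area = 210.7, h_c = 14.48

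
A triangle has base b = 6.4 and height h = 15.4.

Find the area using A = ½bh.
A = ½·b·h = ½·6.4·15.4 = ½·98.56 = 49.28

Area = 49.28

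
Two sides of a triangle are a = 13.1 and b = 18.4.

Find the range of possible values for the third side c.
Triangle inequality: |a − b| < c < a + b
|a − b| = |13.1 − 18.4| = 5.3
a + b = 13.1 + 18.4 = 31.5

5.3 < c < 31.5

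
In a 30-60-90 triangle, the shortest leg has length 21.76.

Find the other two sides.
In a 30-60-90 triangle the sides are in ratio 1 : √3 : 2 (short leg : long leg : hypotenuse).
Long leg = 21.76·√3 ≈ 21.76·1.73205 ≈ 37.6894
Hypotenuse = 2·21.76 = 43.52

Long leg = 21.76√3 = 37.69, Hypotenuse = 43.52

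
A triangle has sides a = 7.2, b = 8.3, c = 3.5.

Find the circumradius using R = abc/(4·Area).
First find the area with Heron's formula.
s = (7.2 + 8.3 + 3.5)/2 = 9.5
Area = √(s(s−a)(s−b)(s−c)) = √(9.5·2.3·1.2·6) ≈ √157.32 ≈ 12.5427
abc = 7.2·8.3·3.5 = 209.16
R = abc/(4·Area) ≈ 209.16/(4·12.5427) = 209.16/50.1709 ≈ 4.16895

R = 4.169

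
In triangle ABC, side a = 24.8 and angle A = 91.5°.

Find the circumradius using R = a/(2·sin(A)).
R = a/(2·sin(A)) = 24.8/(2·sin(91.5°))
sin(91.5°) ≈ 0.999657
R ≈ 24.8/(2·0.999657) = 24.8/1.99931 ≈ 12.4043

R = 12.4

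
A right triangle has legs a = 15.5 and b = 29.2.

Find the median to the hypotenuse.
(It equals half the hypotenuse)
Hypotenuse c = √(a² + b²) = √(240.25 + 852.64) = √1092.89 ≈ 33.0589
Median to hypotenuse = c/2 ≈ 33.0589/2 ≈ 16.5294

Median = 16.53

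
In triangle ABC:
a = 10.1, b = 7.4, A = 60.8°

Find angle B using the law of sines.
a/sin(A) = b/sin(B)  ⇒  sin(B) = b·sin(A)/a = 7.4·sin(60.8°)/10.1
sin(60.8°) ≈ 0.872922
sin(B) ≈ 7.4·0.872922/10.1 ≈ 6.45962/10.1 ≈ 0.639567
B = arcsin(0.639567) ≈ 39.7595°
(Since b ≤ a we need B ≤ A, so the obtuse alternative 180° − 39.7595° ≈ 140.24° is rejected.)

B = 39.76°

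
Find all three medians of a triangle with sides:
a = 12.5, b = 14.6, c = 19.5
Median formula: m_a = ½√(2b² + 2c² − a²) (and cyclically). a² = 156.25, b² = 213.16, c² = 380.25.
m_a = ½√(2·213.16 + 2·380.25 − 156.25) = ½√1030.57 ≈ ½·32.1025 ≈ 16.0512
m_b = ½√(2·156.25 + 2·380.25 − 213.16) = ½√859.84 ≈ ½·29.323 ≈ 14.6615
m_c = ½√(2·156.25 + 2·213.16 − 380.25) = ½√358.57 ≈ ½·18.9359 ≈ 9.46797

m_a = 16.05, m_b = 14.66, m_c = 9.468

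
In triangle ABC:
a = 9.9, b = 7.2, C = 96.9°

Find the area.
Two sides and the included angle (SAS): A = ½·a·b·sin(C) = ½·9.9·7.2·sin(96.9°)
sin(96.9°) ≈ 0.992757
A ≈ ½·71.28·0.992757 = 35.64·0.992757 ≈ 35.3819

Area = 35.38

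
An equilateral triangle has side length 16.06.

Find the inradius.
r = Area/s with s the semi-perimeter.
Area = (√3/4)·16.06² = (√3/4)·257.9236 ≈ 0.433013·257.9236 ≈ 111.684
s = 3·16.06/2 = 24.09
r ≈ 111.684/24.09 ≈ 4.63612
(Equivalently r = side/(2√3) = 16.06/3.4641 ≈ 4.63612.)

r = 4.636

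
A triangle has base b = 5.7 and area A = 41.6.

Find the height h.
A = ½·b·h  ⇒  h = 2A/b = 2·41.6/5.7 = 83.2/5.7 ≈ 14.5965

h = 14.6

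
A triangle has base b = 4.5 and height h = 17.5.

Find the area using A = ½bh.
A = ½·b·h = ½·4.5·17.5 = ½·78.75 = 39.375

Area = 39.375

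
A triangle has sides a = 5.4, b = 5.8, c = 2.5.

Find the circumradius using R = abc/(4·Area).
First find the area with Heron's formula.
s = (5.4 + 5.8 + 2.5)/2 = 6.85
Area = √(s(s−a)(s−b)(s−c)) = √(6.85·1.45·1.05·4.35) ≈ √45.3667 ≈ 6.73548
abc = 5.4·5.8·2.5 = 78.3
R = abc/(4·Area) ≈ 78.3/(4·6.73548) = 78.3/26.9419 ≈ 2.90625

R = 2.906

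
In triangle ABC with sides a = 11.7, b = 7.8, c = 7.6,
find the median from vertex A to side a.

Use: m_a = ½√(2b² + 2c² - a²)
m_a = ½√(2·7.8² + 2·7.6² − 11.7²) = ½√(2·60.84 + 2·57.76 − 136.89) = ½√(121.68 + 115.52 − 136.89) = ½√100.31
√100.31 ≈ 10.0155, so m_a ≈ 5.00774

m_a = 5.008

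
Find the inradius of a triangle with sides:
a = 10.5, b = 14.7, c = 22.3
r = Area/s where s is the semi-perimeter.
s = (10.5 + 14.7 + 22.3)/2 = 47.5/2 = 23.75
Area = √(s(s−a)(s−b)(s−c)) = √(23.75·13.25·9.05·1.45) ≈ √4129.49 ≈ 64.2611
r ≈ 64.2611/23.75 ≈ 2.70573

r = 2.706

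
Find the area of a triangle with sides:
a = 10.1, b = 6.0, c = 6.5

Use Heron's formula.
s = (10.1 + 6.0 + 6.5)/2 = 22.6/2 = 11.3
s − a = 1.2, s − b = 5.3, s − c = 4.8
s(s−a)(s−b)(s−c) = 11.3·1.2·5.3·4.8 ≈ 344.966
Area = √344.966 ≈ 18.5733

Area = 18.57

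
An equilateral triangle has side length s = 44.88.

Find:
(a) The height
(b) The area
(a) The height splits the triangle into two 30-60-90 halves: h = s·√3/2 = 44.88·1.73205/2 ≈ 77.7344/2 ≈ 38.8672
(b) Area = (√3/4)·s² = (√3/4)·44.88² = (√3/4)·2014.2144 ≈ 0.433013·2014.2144 ≈ 872.18

Height = 38.87, Area = 872.2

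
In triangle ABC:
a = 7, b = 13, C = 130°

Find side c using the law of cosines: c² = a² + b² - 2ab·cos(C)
c² = 7² + 13² − 2·7·13·cos(130°)
cos(130°) ≈ -0.642788
c² ≈ 49 + 169 − 182·(-0.642788) ≈ 218 + 116.987 ≈ 334.987
c ≈ √334.987 ≈ 18.3027

c = 18.3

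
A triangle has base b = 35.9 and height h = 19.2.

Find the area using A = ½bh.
A = ½·b·h = ½·35.9·19.2 = ½·689.28 = 344.64

Area = 344.64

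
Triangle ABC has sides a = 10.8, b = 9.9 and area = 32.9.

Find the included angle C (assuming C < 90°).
Area = ½·a·b·sin(C)  ⇒  sin(C) = 2·Area/(a·b) = 2·32.9/(10.8·9.9) = 65.8/106.92 ≈ 0.615413
C = arcsin(0.615413) ≈ 37.982° (taking the acute solution since C < 90°)

C = 37.98°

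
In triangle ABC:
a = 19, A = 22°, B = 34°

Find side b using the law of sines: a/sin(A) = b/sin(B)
a/sin(A) = b/sin(B)  ⇒  b = a·sin(B)/sin(A) = 19·sin(34°)/sin(22°)
sin(34°) ≈ 0.559193, sin(22°) ≈ 0.374607
b ≈ 19·0.559193/0.374607 ≈ 10.6247/0.374607 ≈ 28.3622

b = 28.36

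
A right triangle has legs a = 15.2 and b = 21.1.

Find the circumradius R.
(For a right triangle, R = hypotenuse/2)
Hypotenuse c = √(a² + b²) = √(231.04 + 445.21) = √676.25 ≈ 26.0048
R = c/2 ≈ 26.0048/2 ≈ 13.0024

R = 13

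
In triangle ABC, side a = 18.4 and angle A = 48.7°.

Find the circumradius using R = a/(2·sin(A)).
R = a/(2·sin(A)) = 18.4/(2·sin(48.7°))
sin(48.7°) ≈ 0.751264
R ≈ 18.4/(2·0.751264) = 18.4/1.50253 ≈ 12.246

R = 12.25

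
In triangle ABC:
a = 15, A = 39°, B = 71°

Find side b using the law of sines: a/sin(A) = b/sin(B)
a/sin(A) = b/sin(B)  ⇒  b = a·sin(B)/sin(A) = 15·sin(71°)/sin(39°)
sin(71°) ≈ 0.945519, sin(39°) ≈ 0.62932
b ≈ 15·0.945519/0.62932 ≈ 14.1828/0.62932 ≈ 22.5367

b = 22.54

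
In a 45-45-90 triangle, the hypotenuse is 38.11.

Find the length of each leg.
In a 45-45-90 triangle hypotenuse = leg·√2, so leg = hypotenuse/√2.
Leg = 38.11/√2 ≈ 38.11/1.41421 ≈ 26.9478

Each leg = 26.95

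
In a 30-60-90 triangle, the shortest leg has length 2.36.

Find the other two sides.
In a 30-60-90 triangle the sides are in ratio 1 : √3 : 2 (short leg : long leg : hypotenuse).
Long leg = 2.36·√3 ≈ 2.36·1.73205 ≈ 4.08764
Hypotenuse = 2·2.36 = 4.72

Long leg = 2.36√3 = 4.088, Hypotenuse = 4.72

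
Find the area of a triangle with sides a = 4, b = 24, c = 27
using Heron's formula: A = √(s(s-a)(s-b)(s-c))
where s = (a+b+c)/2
s = (4 + 24 + 27)/2 = 55/2 = 27.5
s − a = 23.5, s − b = 3.5, s − c = 0.5
s(s−a)(s−b)(s−c) = 27.5·23.5·3.5·0.5 = 1130.9375
Area = √1130.9375 ≈ 33.6294

s = 27.5, Area = 33.63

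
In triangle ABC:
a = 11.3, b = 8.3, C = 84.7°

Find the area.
Two sides and the included angle (SAS): A = ½·a·b·sin(C) = ½·11.3·8.3·sin(84.7°)
sin(84.7°) ≈ 0.995725
A ≈ ½·93.79·0.995725 = 46.895·0.995725 ≈ 46.6945

Area = 46.69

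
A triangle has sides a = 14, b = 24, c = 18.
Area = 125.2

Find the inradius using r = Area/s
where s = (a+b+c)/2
s = (14 + 24 + 18)/2 = 56/2 = 28
r = Area/s = 125.2/28 ≈ 4.47143

r = 4.471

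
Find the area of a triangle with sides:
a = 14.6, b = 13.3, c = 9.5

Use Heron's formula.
s = (14.6 + 13.3 + 9.5)/2 = 37.4/2 = 18.7
s − a = 4.1, s − b = 5.4, s − c = 9.2
s(s−a)(s−b)(s−c) = 18.7·4.1·5.4·9.2 ≈ 3808.97
Area = √3808.97 ≈ 61.7168

Area = 61.72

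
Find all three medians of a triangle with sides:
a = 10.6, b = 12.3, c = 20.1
Median formula: m_a = ½√(2b² + 2c² − a²) (and cyclically). a² = 112.36, b² = 151.29, c² = 404.01.
m_a = ½√(2·151.29 + 2·404.01 − 112.36) = ½√998.24 ≈ ½·31.5949 ≈ 15.7975
m_b = ½√(2·112.36 + 2·404.01 − 151.29) = ½√881.45 ≈ ½·29.6892 ≈ 14.8446
m_c = ½√(2·112.36 + 2·151.29 − 404.01) = ½√123.29 ≈ ½·11.1036 ≈ 5.5518

m_a = 15.8, m_b = 14.84, m_c = 5.552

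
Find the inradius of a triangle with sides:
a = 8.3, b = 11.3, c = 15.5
r = Area/s where s is the semi-perimeter.
s = (8.3 + 11.3 + 15.5)/2 = 35.1/2 = 17.55
Area = √(s(s−a)(s−b)(s−c)) = √(17.55·9.25·6.25·2.05) ≈ √2079.95 ≈ 45.6065
r ≈ 45.6065/17.55 ≈ 2.59866

r = 2.599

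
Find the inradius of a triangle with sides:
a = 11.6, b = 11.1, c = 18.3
r = Area/s where s is the semi-perimeter.
s = (11.6 + 11.1 + 18.3)/2 = 41/2 = 20.5
Area = √(s(s−a)(s−b)(s−c)) = √(20.5·8.9·9.4·2.2) ≈ √3773.07 ≈ 61.4253
r ≈ 61.4253/20.5 ≈ 2.99636

r = 2.996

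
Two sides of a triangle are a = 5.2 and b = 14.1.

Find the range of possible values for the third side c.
Triangle inequality: |a − b| < c < a + b
|a − b| = |5.2 − 14.1| = 8.9
a + b = 5.2 + 14.1 = 19.3

8.9 < c < 19.3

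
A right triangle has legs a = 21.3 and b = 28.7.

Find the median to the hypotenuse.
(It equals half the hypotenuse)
Hypotenuse c = √(a² + b²) = √(453.69 + 823.69) = √1277.38 ≈ 35.7405
Median to hypotenuse = c/2 ≈ 35.7405/2 ≈ 17.8702

Median = 17.87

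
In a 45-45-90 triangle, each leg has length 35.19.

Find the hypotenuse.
In a 45-45-90 triangle the sides are in ratio 1 : 1 : √2, so hypotenuse = leg·√2.
Hypotenuse = 35.19·√2 ≈ 35.19·1.41421 ≈ 49.7662

Hypotenuse = 35.19√2 = 49.77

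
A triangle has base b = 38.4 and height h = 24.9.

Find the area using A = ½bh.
A = ½·b·h = ½·38.4·24.9 = ½·956.16 = 478.08

Area = 478.08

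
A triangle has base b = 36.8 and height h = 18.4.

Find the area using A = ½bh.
A = ½·b·h = ½·36.8·18.4 = ½·677.12 = 338.56

Area = 338.56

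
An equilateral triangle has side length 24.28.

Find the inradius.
r = Area/s with s the semi-perimeter.
Area = (√3/4)·24.28² = (√3/4)·589.5184 ≈ 0.433013·589.5184 ≈ 255.269
s = 3·24.28/2 = 36.42
r ≈ 255.269/36.42 ≈ 7.00903
(Equivalently r = side/(2√3) = 24.28/3.4641 ≈ 7.00903.)

r = 7.009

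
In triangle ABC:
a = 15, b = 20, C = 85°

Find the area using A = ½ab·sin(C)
A = ½·a·b·sin(C) = ½·15·20·sin(85°)
sin(85°) ≈ 0.996195
A ≈ ½·300·0.996195 = 150·0.996195 ≈ 149.429

Area = 149.4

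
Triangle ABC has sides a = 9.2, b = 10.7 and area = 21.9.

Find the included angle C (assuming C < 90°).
Area = ½·a·b·sin(C)  ⇒  sin(C) = 2·Area/(a·b) = 2·21.9/(9.2·10.7) = 43.8/98.44 ≈ 0.444941
C = arcsin(0.444941) ≈ 26.4196° (taking the acute solution since C < 90°)

C = 26.42°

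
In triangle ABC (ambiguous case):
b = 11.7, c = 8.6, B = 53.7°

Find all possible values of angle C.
b/sin(B) = c/sin(C)  ⇒  sin(C) = c·sin(B)/b = 8.6·sin(53.7°)/11.7
sin(53.7°) ≈ 0.805928
sin(C) ≈ 8.6·0.805928/11.7 ≈ 6.93098/11.7 ≈ 0.592392
Candidate 1: C₁ = arcsin(0.592392) ≈ 36.3269°  →  A = 180° − 53.7° − 36.3269° ≈ 89.9731° > 0, valid
Candidate 2: C₂ = 180° − C₁ ≈ 143.673°  →  A = 180° − 53.7° − 143.673° ≈ -17.3731° ≤ 0, not a valid triangle

C = 36.33° (one solution)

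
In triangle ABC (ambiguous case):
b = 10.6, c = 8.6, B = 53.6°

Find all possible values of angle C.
b/sin(B) = c/sin(C)  ⇒  sin(C) = c·sin(B)/b = 8.6·sin(53.6°)/10.6
sin(53.6°) ≈ 0.804894
sin(C) ≈ 8.6·0.804894/10.6 ≈ 6.92209/10.6 ≈ 0.653027
Candidate 1: C₁ = arcsin(0.653027) ≈ 40.7702°  →  A = 180° − 53.6° − 40.7702° ≈ 85.6298° > 0, valid
Candidate 2: C₂ = 180° − C₁ ≈ 139.23°  →  A = 180° − 53.6° − 139.23° ≈ -12.8298° ≤ 0, not a valid triangle

C = 40.77° (one solution)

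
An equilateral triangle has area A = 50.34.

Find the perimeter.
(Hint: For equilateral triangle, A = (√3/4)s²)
A = (√3/4)s²  ⇒  s² = 4A/√3 = 4·50.34/√3 = 201.36/1.73205 ≈ 116.255
s ≈ √116.255 ≈ 10.7822
Perimeter = 3s ≈ 3·10.7822 ≈ 32.3465

Perimeter = 32.35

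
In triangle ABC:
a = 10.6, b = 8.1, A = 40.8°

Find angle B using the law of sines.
a/sin(A) = b/sin(B)  ⇒  sin(B) = b·sin(A)/a = 8.1·sin(40.8°)/10.6
sin(40.8°) ≈ 0.653421
sin(B) ≈ 8.1·0.653421/10.6 ≈ 5.29271/10.6 ≈ 0.499312
B = arcsin(0.499312) ≈ 29.9545°
(Since b ≤ a we need B ≤ A, so the obtuse alternative 180° − 29.9545° ≈ 150.046° is rejected.)

B = 29.95°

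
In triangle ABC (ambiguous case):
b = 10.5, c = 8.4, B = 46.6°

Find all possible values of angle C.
b/sin(B) = c/sin(C)  ⇒  sin(C) = c·sin(B)/b = 8.4·sin(46.6°)/10.5
sin(46.6°) ≈ 0.726575
sin(C) ≈ 8.4·0.726575/10.5 ≈ 6.10323/10.5 ≈ 0.58126
Candidate 1: C₁ = arcsin(0.58126) ≈ 35.5392°  →  A = 180° − 46.6° − 35.5392° ≈ 97.8608° > 0, valid
Candidate 2: C₂ = 180° − C₁ ≈ 144.461°  →  A = 180° − 46.6° − 144.461° ≈ -11.0608° ≤ 0, not a valid triangle

C = 35.54° (one solution)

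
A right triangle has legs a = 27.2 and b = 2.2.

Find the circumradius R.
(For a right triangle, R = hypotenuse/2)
Hypotenuse c = √(a² + b²) = √(739.84 + 4.84) = √744.68 ≈ 27.2888
R = c/2 ≈ 27.2888/2 ≈ 13.6444

R = 13.64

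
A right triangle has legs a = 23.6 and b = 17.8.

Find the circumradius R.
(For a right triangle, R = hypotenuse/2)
Hypotenuse c = √(a² + b²) = √(556.96 + 316.84) = √873.8 ≈ 29.5601
R = c/2 ≈ 29.5601/2 ≈ 14.7801

R = 14.78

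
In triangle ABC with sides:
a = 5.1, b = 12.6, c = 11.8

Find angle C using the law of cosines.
c² = a² + b² − 2ab·cos(C)  ⇒  cos(C) = (a² + b² − c²)/(2ab)
cos(C) = (5.1² + 12.6² − 11.8²)/(2·5.1·12.6) = (26.01 + 158.76 − 139.24)/128.52 = 45.53/128.52 ≈ 0.354264
C = arccos(0.354264) ≈ 69.2517°

C = 69.25°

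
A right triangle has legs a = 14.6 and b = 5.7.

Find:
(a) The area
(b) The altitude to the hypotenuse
(a) The legs are perpendicular, so Area = ½·a·b = ½·14.6·5.7 = ½·83.22 = 41.61
(b) Hypotenuse c = √(a² + b²) = √(213.16 + 32.49) = √245.65 ≈ 15.6732
    Area = ½·c·h_c  ⇒  h_c = 2·Area/c = 83.22/15.6732 ≈ 5.30969

Area = 41.61, h_c = 5.31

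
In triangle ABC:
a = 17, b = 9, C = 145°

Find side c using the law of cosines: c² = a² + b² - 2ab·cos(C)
c² = 17² + 9² − 2·17·9·cos(145°)
cos(145°) ≈ -0.819152
c² ≈ 289 + 81 − 306·(-0.819152) ≈ 370 + 250.661 ≈ 620.661
c ≈ √620.661 ≈ 24.9131

c = 24.91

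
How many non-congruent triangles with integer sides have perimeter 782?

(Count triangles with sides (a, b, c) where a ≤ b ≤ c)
Let a ≤ b ≤ c with a + b + c = 782. The only binding inequality is a + b > c, i.e. 782 − c > c, so c < 782/2; and c ≥ 782/3 since c is the largest side.
So 261 ≤ c ≤ 390. For each c, b runs from ⌈(782 − c)/2⌉ up to c (then a = 782 − b − c satisfies 1 ≤ a ≤ b automatically), giving c − ⌈(782 − c)/2⌉ + 1 choices.
Summing over c: 1 + 3 + 4 + 6 + … + 193 + 195  (130 terms, c = 261, …, 390) = 12740
Check (closed form: nearest integer to p²/48 for even p, (p+3)²/48 for odd p): 782²/48 = 611524/48 ≈ 12740.08 → 12740

12740 triangles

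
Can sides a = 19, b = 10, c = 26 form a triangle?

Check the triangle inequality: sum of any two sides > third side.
a + b vs c: 19 + 10 = 29 > 26  ✓
a + c vs b: 19 + 26 = 45 > 10  ✓
b + c vs a: 10 + 26 = 36 > 19  ✓

Yes, triangle inequality satisfied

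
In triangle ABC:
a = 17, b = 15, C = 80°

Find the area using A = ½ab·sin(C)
A = ½·a·b·sin(C) = ½·17·15·sin(80°)
sin(80°) ≈ 0.984808
A ≈ ½·255·0.984808 = 127.5·0.984808 ≈ 125.563

Area = 125.6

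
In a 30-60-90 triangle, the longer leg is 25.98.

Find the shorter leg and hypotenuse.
In a 30-60-90 triangle the sides are in ratio 1 : √3 : 2, so short leg = long leg/√3 and hypotenuse = 2·(short leg).
Short leg = 25.98/√3 ≈ 25.98/1.73205 ≈ 14.9996
Hypotenuse = 2·14.9996 ≈ 29.9991

Short leg = 15, Hypotenuse = 30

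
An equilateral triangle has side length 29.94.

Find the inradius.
r = Area/s with s the semi-perimeter.
Area = (√3/4)·29.94² = (√3/4)·896.4036 ≈ 0.433013·896.4036 ≈ 388.154
s = 3·29.94/2 = 44.91
r ≈ 388.154/44.91 ≈ 8.64293
(Equivalently r = side/(2√3) = 29.94/3.4641 ≈ 8.64293.)

r = 8.643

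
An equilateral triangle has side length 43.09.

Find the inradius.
r = Area/s with s the semi-perimeter.
Area = (√3/4)·43.09² = (√3/4)·1856.7481 ≈ 0.433013·1856.7481 ≈ 803.996
s = 3·43.09/2 = 64.635
r ≈ 803.996/64.635 ≈ 12.439
(Equivalently r = side/(2√3) = 43.09/3.4641 ≈ 12.439.)

r = 12.44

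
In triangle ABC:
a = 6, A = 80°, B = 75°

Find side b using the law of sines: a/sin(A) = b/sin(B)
a/sin(A) = b/sin(B)  ⇒  b = a·sin(B)/sin(A) = 6·sin(75°)/sin(80°)
sin(75°) ≈ 0.965926, sin(80°) ≈ 0.984808
b ≈ 6·0.965926/0.984808 ≈ 5.79555/0.984808 ≈ 5.88496

b = 5.885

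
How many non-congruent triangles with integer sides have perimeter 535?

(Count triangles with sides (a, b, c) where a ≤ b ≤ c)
Let a ≤ b ≤ c with a + b + c = 535. The only binding inequality is a + b > c, i.e. 535 − c > c, so c < 535/2; and c ≥ 535/3 since c is the largest side.
So 179 ≤ c ≤ 267. For each c, b runs from ⌈(535 − c)/2⌉ up to c (then a = 535 − b − c satisfies 1 ≤ a ≤ b automatically), giving c − ⌈(535 − c)/2⌉ + 1 choices.
Summing over c: 2 + 3 + 5 + 6 + … + 132 + 134  (89 terms, c = 179, …, 267) = 6030
Check (closed form: nearest integer to p²/48 for even p, (p+3)²/48 for odd p): (535+3)²/48 = 538²/48 = 289444/48 ≈ 6030.08 → 6030

6030 triangles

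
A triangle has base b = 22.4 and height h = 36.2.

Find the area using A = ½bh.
A = ½·b·h = ½·22.4·36.2 = ½·810.88 = 405.44

Area = 405.44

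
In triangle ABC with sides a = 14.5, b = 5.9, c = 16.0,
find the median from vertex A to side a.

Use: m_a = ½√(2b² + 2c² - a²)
m_a = ½√(2·5.9² + 2·16.0² − 14.5²) = ½√(2·34.81 + 2·256 − 210.25) = ½√(69.62 + 512 − 210.25) = ½√371.37
√371.37 ≈ 19.271, so m_a ≈ 9.63548

m_a = 9.635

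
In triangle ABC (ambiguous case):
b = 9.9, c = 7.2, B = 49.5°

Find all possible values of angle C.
b/sin(B) = c/sin(C)  ⇒  sin(C) = c·sin(B)/b = 7.2·sin(49.5°)/9.9
sin(49.5°) ≈ 0.760406
sin(C) ≈ 7.2·0.760406/9.9 ≈ 5.47492/9.9 ≈ 0.553023
Candidate 1: C₁ = arcsin(0.553023) ≈ 33.5746°  →  A = 180° − 49.5° − 33.5746° ≈ 96.9254° > 0, valid
Candidate 2: C₂ = 180° − C₁ ≈ 146.425°  →  A = 180° − 49.5° − 146.425° ≈ -15.9254° ≤ 0, not a valid triangle

C = 33.57° (one solution)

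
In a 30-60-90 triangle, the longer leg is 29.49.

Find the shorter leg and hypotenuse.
In a 30-60-90 triangle the sides are in ratio 1 : √3 : 2, so short leg = long leg/√3 and hypotenuse = 2·(short leg).
Short leg = 29.49/√3 ≈ 29.49/1.73205 ≈ 17.0261
Hypotenuse = 2·17.0261 ≈ 34.0521

Short leg = 17.03, Hypotenuse = 34.05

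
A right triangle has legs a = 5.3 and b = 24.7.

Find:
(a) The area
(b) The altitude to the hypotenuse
(a) The legs are perpendicular, so Area = ½·a·b = ½·5.3·24.7 = ½·130.91 = 65.455
(b) Hypotenuse c = √(a² + b²) = √(28.09 + 610.09) = √638.18 ≈ 25.2622
    Area = ½·c·h_c  ⇒  h_c = 2·Area/c = 130.91/25.2622 ≈ 5.18205

Area = 65.455, h_c = 5.182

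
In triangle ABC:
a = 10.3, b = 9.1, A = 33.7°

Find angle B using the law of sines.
a/sin(A) = b/sin(B)  ⇒  sin(B) = b·sin(A)/a = 9.1·sin(33.7°)/10.3
sin(33.7°) ≈ 0.554844
sin(B) ≈ 9.1·0.554844/10.3 ≈ 5.04908/10.3 ≈ 0.490202
B = arcsin(0.490202) ≈ 29.3539°
(Since b ≤ a we need B ≤ A, so the obtuse alternative 180° − 29.3539° ≈ 150.646° is rejected.)

B = 29.35°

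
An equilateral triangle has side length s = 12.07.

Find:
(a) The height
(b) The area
(a) The height splits the triangle into two 30-60-90 halves: h = s·√3/2 = 12.07·1.73205/2 ≈ 20.9059/2 ≈ 10.4529
(b) Area = (√3/4)·s² = (√3/4)·12.07² = (√3/4)·145.6849 ≈ 0.433013·145.6849 ≈ 63.0834

Height = 10.45, Area = 63.08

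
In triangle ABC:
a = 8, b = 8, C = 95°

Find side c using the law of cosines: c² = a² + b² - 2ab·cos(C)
c² = 8² + 8² − 2·8·8·cos(95°)
cos(95°) ≈ -0.0871557
c² ≈ 64 + 64 − 128·(-0.0871557) ≈ 128 + 11.1559 ≈ 139.156
c ≈ √139.156 ≈ 11.7964

c = 11.8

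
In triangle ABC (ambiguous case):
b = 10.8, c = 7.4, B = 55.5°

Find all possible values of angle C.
b/sin(B) = c/sin(C)  ⇒  sin(C) = c·sin(B)/b = 7.4·sin(55.5°)/10.8
sin(55.5°) ≈ 0.824126
sin(C) ≈ 7.4·0.824126/10.8 ≈ 6.09853/10.8 ≈ 0.564679
Candidate 1: C₁ = arcsin(0.564679) ≈ 34.38°  →  A = 180° − 55.5° − 34.38° ≈ 90.12° > 0, valid
Candidate 2: C₂ = 180° − C₁ ≈ 145.62°  →  A = 180° − 55.5° − 145.62° ≈ -21.12° ≤ 0, not a valid triangle

C = 34.38° (one solution)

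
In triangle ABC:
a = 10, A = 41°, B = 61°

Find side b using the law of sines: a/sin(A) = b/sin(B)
a/sin(A) = b/sin(B)  ⇒  b = a·sin(B)/sin(A) = 10·sin(61°)/sin(41°)
sin(61°) ≈ 0.87462, sin(41°) ≈ 0.656059
b ≈ 10·0.87462/0.656059 ≈ 8.7462/0.656059 ≈ 13.3314

b = 13.33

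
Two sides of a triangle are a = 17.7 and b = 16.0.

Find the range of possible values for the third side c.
Triangle inequality: |a − b| < c < a + b
|a − b| = |17.7 − 16.0| = 1.7
a + b = 17.7 + 16.0 = 33.7

1.7 < c < 33.7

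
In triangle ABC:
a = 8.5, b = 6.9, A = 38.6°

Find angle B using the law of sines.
a/sin(A) = b/sin(B)  ⇒  sin(B) = b·sin(A)/a = 6.9·sin(38.6°)/8.5
sin(38.6°) ≈ 0.62388
sin(B) ≈ 6.9·0.62388/8.5 ≈ 4.30477/8.5 ≈ 0.506443
B = arcsin(0.506443) ≈ 30.4272°
(Since b ≤ a we need B ≤ A, so the obtuse alternative 180° − 30.4272° ≈ 149.573° is rejected.)

B = 30.43°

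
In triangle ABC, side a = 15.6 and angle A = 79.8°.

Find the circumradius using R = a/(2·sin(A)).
R = a/(2·sin(A)) = 15.6/(2·sin(79.8°))
sin(79.8°) ≈ 0.984196
R ≈ 15.6/(2·0.984196) = 15.6/1.96839 ≈ 7.92525

R = 7.925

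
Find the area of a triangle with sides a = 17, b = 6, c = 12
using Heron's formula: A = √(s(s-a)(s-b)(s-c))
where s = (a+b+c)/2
s = (17 + 6 + 12)/2 = 35/2 = 17.5
s − a = 0.5, s − b = 11.5, s − c = 5.5
s(s−a)(s−b)(s−c) = 17.5·0.5·11.5·5.5 = 553.4375
Area = √553.4375 ≈ 23.5253

s = 17.5, Area = 23.53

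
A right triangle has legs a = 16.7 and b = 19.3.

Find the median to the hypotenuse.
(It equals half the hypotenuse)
Hypotenuse c = √(a² + b²) = √(278.89 + 372.49) = √651.38 ≈ 25.5221
Median to hypotenuse = c/2 ≈ 25.5221/2 ≈ 12.7611

Median = 12.76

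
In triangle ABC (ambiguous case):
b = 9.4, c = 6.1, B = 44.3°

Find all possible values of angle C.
b/sin(B) = c/sin(C)  ⇒  sin(C) = c·sin(B)/b = 6.1·sin(44.3°)/9.4
sin(44.3°) ≈ 0.698415
sin(C) ≈ 6.1·0.698415/9.4 ≈ 4.26033/9.4 ≈ 0.453227
Candidate 1: C₁ = arcsin(0.453227) ≈ 26.9509°  →  A = 180° − 44.3° − 26.9509° ≈ 108.749° > 0, valid
Candidate 2: C₂ = 180° − C₁ ≈ 153.049°  →  A = 180° − 44.3° − 153.049° ≈ -17.3491° ≤ 0, not a valid triangle

C = 26.95° (one solution)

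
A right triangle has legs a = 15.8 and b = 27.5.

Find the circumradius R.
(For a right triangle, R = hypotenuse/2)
Hypotenuse c = √(a² + b²) = √(249.64 + 756.25) = √1005.89 ≈ 31.7158
R = c/2 ≈ 31.7158/2 ≈ 15.8579

R = 15.86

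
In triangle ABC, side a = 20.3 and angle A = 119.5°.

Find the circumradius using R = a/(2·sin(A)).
R = a/(2·sin(A)) = 20.3/(2·sin(119.5°))
sin(119.5°) ≈ 0.870356
R ≈ 20.3/(2·0.870356) = 20.3/1.74071 ≈ 11.6619

R = 11.66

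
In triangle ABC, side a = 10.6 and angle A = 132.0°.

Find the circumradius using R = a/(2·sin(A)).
R = a/(2·sin(A)) = 10.6/(2·sin(132.0°))
sin(132.0°) ≈ 0.743145
R ≈ 10.6/(2·0.743145) = 10.6/1.48629 ≈ 7.13185

R = 7.132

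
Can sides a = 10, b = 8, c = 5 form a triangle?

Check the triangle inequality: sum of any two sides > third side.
a + b vs c: 10 + 8 = 18 > 5  ✓
a + c vs b: 10 + 5 = 15 > 8  ✓
b + c vs a: 8 + 5 = 13 > 10  ✓

Yes, triangle inequality satisfied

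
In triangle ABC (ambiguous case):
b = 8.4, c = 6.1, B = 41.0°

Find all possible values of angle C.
b/sin(B) = c/sin(C)  ⇒  sin(C) = c·sin(B)/b = 6.1·sin(41.0°)/8.4
sin(41.0°) ≈ 0.656059
sin(C) ≈ 6.1·0.656059/8.4 ≈ 4.00196/8.4 ≈ 0.476424
Candidate 1: C₁ = arcsin(0.476424) ≈ 28.4521°  →  A = 180° − 41.0° − 28.4521° ≈ 110.548° > 0, valid
Candidate 2: C₂ = 180° − C₁ ≈ 151.548°  →  A = 180° − 41.0° − 151.548° ≈ -12.5479° ≤ 0, not a valid triangle

C = 28.45° (one solution)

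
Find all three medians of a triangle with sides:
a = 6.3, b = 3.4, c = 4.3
Median formula: m_a = ½√(2b² + 2c² − a²) (and cyclically). a² = 39.69, b² = 11.56, c² = 18.49.
m_a = ½√(2·11.56 + 2·18.49 − 39.69) = ½√20.41 ≈ ½·4.51774 ≈ 2.25887
m_b = ½√(2·39.69 + 2·18.49 − 11.56) = ½√104.8 ≈ ½·10.2372 ≈ 5.11859
m_c = ½√(2·39.69 + 2·11.56 − 18.49) = ½√84.01 ≈ ½·9.1657 ≈ 4.58285

m_a = 2.259, m_b = 5.119, m_c = 4.583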